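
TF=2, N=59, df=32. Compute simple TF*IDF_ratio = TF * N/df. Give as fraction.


TF * (N/df)
= 2 * (59/32)
= 2 * 59/32
= 59/16

59/16


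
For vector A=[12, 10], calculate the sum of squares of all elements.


|A|^2 = sum of squared components
A[0]^2 = 12^2 = 144
A[1]^2 = 10^2 = 100
Sum = 144 + 100 = 244

244


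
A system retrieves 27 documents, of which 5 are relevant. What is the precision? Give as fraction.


Precision = relevant_retrieved / total_retrieved
= 5 / 27
= 5 / (5 + 22)
= 5/27

5/27


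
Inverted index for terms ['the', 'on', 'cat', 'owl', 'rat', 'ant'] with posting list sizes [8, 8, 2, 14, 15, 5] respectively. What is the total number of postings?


Summing posting list sizes:
'the': 8 postings
'on': 8 postings
'cat': 2 postings
'owl': 14 postings
'rat': 15 postings
'ant': 5 postings
Total = 8 + 8 + 2 + 14 + 15 + 5 = 52

52


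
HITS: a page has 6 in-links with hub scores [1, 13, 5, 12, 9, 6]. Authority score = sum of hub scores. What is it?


Authority = sum of hub scores of in-linkers
In-link 1: hub score = 1
In-link 2: hub score = 13
In-link 3: hub score = 5
In-link 4: hub score = 12
In-link 5: hub score = 9
In-link 6: hub score = 6
Authority = 1 + 13 + 5 + 12 + 9 + 6 = 46

46


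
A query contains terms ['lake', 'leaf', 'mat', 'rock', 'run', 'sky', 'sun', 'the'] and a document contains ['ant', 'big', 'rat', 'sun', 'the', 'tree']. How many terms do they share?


Query terms: ['lake', 'leaf', 'mat', 'rock', 'run', 'sky', 'sun', 'the']
Document terms: ['ant', 'big', 'rat', 'sun', 'the', 'tree']
Common terms: ['sun', 'the']
Overlap count = 2

2


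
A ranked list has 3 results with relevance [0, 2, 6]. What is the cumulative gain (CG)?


Cumulative Gain = sum of relevance scores
Position 1: rel=0, running sum=0
Position 2: rel=2, running sum=2
Position 3: rel=6, running sum=8
CG = 8

8


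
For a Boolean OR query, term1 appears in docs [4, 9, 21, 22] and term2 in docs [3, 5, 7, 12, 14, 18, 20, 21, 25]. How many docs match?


Boolean OR: find union of posting lists
term1 docs: [4, 9, 21, 22]
term2 docs: [3, 5, 7, 12, 14, 18, 20, 21, 25]
Union: [3, 4, 5, 7, 9, 12, 14, 18, 20, 21, 22, 25]
|union| = 12

12


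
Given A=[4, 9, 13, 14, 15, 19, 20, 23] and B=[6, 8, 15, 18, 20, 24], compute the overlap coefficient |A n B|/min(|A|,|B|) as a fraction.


A intersect B = [15, 20]
|A intersect B| = 2
min(|A|, |B|) = min(8, 6) = 6
Overlap = 2 / 6 = 1/3

1/3


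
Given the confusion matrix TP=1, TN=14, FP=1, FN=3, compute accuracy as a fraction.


Accuracy = (TP + TN) / (TP + TN + FP + FN)
TP + TN = 1 + 14 = 15
Total = 1 + 14 + 1 + 3 = 19
Accuracy = 15 / 19 = 15/19

15/19


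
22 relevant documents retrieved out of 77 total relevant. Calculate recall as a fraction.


Recall = retrieved_relevant / total_relevant
= 22 / 77
= 22 / (22 + 55)
= 2/7

2/7


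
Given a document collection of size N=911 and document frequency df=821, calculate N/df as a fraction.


IDF ratio = N / df
= 911 / 821
= 911/821

911/821


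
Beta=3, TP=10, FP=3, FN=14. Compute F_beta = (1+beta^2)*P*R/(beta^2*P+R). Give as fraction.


P = TP/(TP+FP) = 10/13 = 10/13
R = TP/(TP+FN) = 10/24 = 5/12
beta^2 = 3^2 = 9
(1 + beta^2) = 10
Numerator = (1+beta^2)*P*R = 125/39
Denominator = beta^2*P + R = 90/13 + 5/12 = 1145/156
F_beta = 100/229

100/229


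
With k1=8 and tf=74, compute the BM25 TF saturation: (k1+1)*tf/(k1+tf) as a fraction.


BM25 TF component = (k1+1)*tf / (k1+tf)
k1 = 8, tf = 74
Numerator = (8+1)*74 = 666
Denominator = 8 + 74 = 82
= 666/82 = 333/41

333/41


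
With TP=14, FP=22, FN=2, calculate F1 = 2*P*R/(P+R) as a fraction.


F1 = 2 * P * R / (P + R)
P = TP/(TP+FP) = 14/36 = 7/18
R = TP/(TP+FN) = 14/16 = 7/8
2 * P * R = 2 * 7/18 * 7/8 = 49/72
P + R = 7/18 + 7/8 = 91/72
F1 = 49/72 / 91/72 = 7/13

7/13


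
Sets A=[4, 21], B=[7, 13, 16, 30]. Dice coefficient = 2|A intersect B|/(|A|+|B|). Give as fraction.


A intersect B = []
|A intersect B| = 0
|A| = 2, |B| = 4
Dice = 2*0 / (2+4)
= 0 / 6 = 0

0


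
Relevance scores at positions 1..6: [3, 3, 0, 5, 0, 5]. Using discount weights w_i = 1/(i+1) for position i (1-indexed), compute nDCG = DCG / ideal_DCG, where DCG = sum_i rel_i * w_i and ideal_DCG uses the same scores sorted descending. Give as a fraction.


Position discount weights w_i = 1/(i+1) for i=1..6:
Weights = [1/2, 1/3, 1/4, 1/5, 1/6, 1/7]
Actual relevance: [3, 3, 0, 5, 0, 5]
DCG = 3/2 + 3/3 + 0/4 + 5/5 + 0/6 + 5/7 = 59/14
Ideal relevance (sorted desc): [5, 5, 3, 3, 0, 0]
Ideal DCG = 5/2 + 5/3 + 3/4 + 3/5 + 0/6 + 0/7 = 331/60
nDCG = DCG / ideal_DCG = 59/14 / 331/60 = 1770/2317

1770/2317


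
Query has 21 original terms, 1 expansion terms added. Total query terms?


Original terms: 21
Expansion terms: 1
Total = 21 + 1 = 22

22


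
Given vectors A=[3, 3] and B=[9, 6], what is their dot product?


Dot product = sum of element-wise products
A[0]*B[0] = 3*9 = 27
A[1]*B[1] = 3*6 = 18
Sum = 27 + 18 = 45

45


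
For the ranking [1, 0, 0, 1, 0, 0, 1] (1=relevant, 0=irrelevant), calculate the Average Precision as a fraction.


Computing P@k for each relevant position:
Position 1: relevant, P@1 = 1/1 = 1
Position 2: not relevant
Position 3: not relevant
Position 4: relevant, P@4 = 2/4 = 1/2
Position 5: not relevant
Position 6: not relevant
Position 7: relevant, P@7 = 3/7 = 3/7
Sum of P@k = 1 + 1/2 + 3/7 = 27/14
AP = 27/14 / 3 = 9/14

9/14


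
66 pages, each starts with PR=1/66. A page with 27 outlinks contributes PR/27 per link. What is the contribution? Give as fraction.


Initial PR = 1/66 = 1/66
Outlinks = 27
Contribution per link = PR / outlinks
= 1/66 / 27
= 1/1782

1/1782


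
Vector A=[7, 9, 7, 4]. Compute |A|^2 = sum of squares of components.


|A|^2 = sum of squared components
A[0]^2 = 7^2 = 49
A[1]^2 = 9^2 = 81
A[2]^2 = 7^2 = 49
A[3]^2 = 4^2 = 16
Sum = 49 + 81 + 49 + 16 = 195

195


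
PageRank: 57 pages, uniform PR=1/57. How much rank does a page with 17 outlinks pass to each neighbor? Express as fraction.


Initial PR = 1/57 = 1/57
Outlinks = 17
Contribution per link = PR / outlinks
= 1/57 / 17
= 1/969

1/969


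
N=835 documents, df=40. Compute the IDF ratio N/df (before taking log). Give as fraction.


IDF ratio = N / df
= 835 / 40
= 167/8

167/8


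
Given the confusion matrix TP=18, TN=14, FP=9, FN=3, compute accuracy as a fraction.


Accuracy = (TP + TN) / (TP + TN + FP + FN)
TP + TN = 18 + 14 = 32
Total = 18 + 14 + 9 + 3 = 44
Accuracy = 32 / 44 = 8/11

8/11


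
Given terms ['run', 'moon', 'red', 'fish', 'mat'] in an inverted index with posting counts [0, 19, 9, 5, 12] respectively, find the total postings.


Summing posting list sizes:
'run': 0 postings
'moon': 19 postings
'red': 9 postings
'fish': 5 postings
'mat': 12 postings
Total = 0 + 19 + 9 + 5 + 12 = 45

45


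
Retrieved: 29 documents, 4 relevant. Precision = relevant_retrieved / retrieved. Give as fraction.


Precision = relevant_retrieved / total_retrieved
= 4 / 29
= 4 / (4 + 25)
= 4/29

4/29


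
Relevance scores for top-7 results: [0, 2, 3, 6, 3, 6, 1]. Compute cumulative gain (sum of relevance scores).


Cumulative Gain = sum of relevance scores
Position 1: rel=0, running sum=0
Position 2: rel=2, running sum=2
Position 3: rel=3, running sum=5
Position 4: rel=6, running sum=11
Position 5: rel=3, running sum=14
Position 6: rel=6, running sum=20
Position 7: rel=1, running sum=21
CG = 21

21


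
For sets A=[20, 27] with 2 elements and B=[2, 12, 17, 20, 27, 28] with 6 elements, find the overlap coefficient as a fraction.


A intersect B = [20, 27]
|A intersect B| = 2
min(|A|, |B|) = min(2, 6) = 2
Overlap = 2 / 2 = 1

1


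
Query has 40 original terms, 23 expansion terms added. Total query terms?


Original terms: 40
Expansion terms: 23
Total = 40 + 23 = 63

63


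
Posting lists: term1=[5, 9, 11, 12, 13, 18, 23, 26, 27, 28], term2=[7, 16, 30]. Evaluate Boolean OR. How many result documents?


Boolean OR: find union of posting lists
term1 docs: [5, 9, 11, 12, 13, 18, 23, 26, 27, 28]
term2 docs: [7, 16, 30]
Union: [5, 7, 9, 11, 12, 13, 16, 18, 23, 26, 27, 28, 30]
|union| = 13

13


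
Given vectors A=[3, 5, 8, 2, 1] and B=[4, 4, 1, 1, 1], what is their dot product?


Dot product = sum of element-wise products
A[0]*B[0] = 3*4 = 12
A[1]*B[1] = 5*4 = 20
A[2]*B[2] = 8*1 = 8
A[3]*B[3] = 2*1 = 2
A[4]*B[4] = 1*1 = 1
Sum = 12 + 20 + 8 + 2 + 1 = 43

43


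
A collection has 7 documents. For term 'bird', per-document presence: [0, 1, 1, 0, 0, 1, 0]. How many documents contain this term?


Checking each document for 'bird':
Doc 1: absent
Doc 2: present
Doc 3: present
Doc 4: absent
Doc 5: absent
Doc 6: present
Doc 7: absent
df = sum of presences = 0 + 1 + 1 + 0 + 0 + 1 + 0 = 3

3


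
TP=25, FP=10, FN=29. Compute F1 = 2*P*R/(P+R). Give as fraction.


F1 = 2 * P * R / (P + R)
P = TP/(TP+FP) = 25/35 = 5/7
R = TP/(TP+FN) = 25/54 = 25/54
2 * P * R = 2 * 5/7 * 25/54 = 125/189
P + R = 5/7 + 25/54 = 445/378
F1 = 125/189 / 445/378 = 50/89

50/89


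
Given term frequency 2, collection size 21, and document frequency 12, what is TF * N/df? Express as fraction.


TF * (N/df)
= 2 * (21/12)
= 2 * 7/4
= 7/2

7/2


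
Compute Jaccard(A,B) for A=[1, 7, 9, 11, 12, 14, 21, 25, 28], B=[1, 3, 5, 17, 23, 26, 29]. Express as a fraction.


A intersect B = [1]
|A intersect B| = 1
A union B = [1, 3, 5, 7, 9, 11, 12, 14, 17, 21, 23, 25, 26, 28, 29]
|A union B| = 15
Jaccard = 1/15 = 1/15

1/15


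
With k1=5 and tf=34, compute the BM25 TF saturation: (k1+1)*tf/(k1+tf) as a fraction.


BM25 TF component = (k1+1)*tf / (k1+tf)
k1 = 5, tf = 34
Numerator = (5+1)*34 = 204
Denominator = 5 + 34 = 39
= 204/39 = 68/13

68/13


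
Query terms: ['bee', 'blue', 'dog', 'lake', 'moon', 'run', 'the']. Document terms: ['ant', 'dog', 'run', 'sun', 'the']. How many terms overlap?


Query terms: ['bee', 'blue', 'dog', 'lake', 'moon', 'run', 'the']
Document terms: ['ant', 'dog', 'run', 'sun', 'the']
Common terms: ['dog', 'run', 'the']
Overlap count = 3

3


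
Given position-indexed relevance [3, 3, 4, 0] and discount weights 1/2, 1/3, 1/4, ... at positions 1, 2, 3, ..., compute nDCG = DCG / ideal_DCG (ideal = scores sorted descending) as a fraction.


Position discount weights w_i = 1/(i+1) for i=1..4:
Weights = [1/2, 1/3, 1/4, 1/5]
Actual relevance: [3, 3, 4, 0]
DCG = 3/2 + 3/3 + 4/4 + 0/5 = 7/2
Ideal relevance (sorted desc): [4, 3, 3, 0]
Ideal DCG = 4/2 + 3/3 + 3/4 + 0/5 = 15/4
nDCG = DCG / ideal_DCG = 7/2 / 15/4 = 14/15

14/15


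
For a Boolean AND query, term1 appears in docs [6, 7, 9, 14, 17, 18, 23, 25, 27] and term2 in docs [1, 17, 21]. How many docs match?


Boolean AND: find intersection of posting lists
term1 docs: [6, 7, 9, 14, 17, 18, 23, 25, 27]
term2 docs: [1, 17, 21]
Intersection: [17]
|intersection| = 1

1


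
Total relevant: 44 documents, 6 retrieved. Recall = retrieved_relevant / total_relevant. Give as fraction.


Recall = retrieved_relevant / total_relevant
= 6 / 44
= 6 / (6 + 38)
= 3/22

3/22


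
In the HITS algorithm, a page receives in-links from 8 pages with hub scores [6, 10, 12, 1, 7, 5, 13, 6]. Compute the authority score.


Authority = sum of hub scores of in-linkers
In-link 1: hub score = 6
In-link 2: hub score = 10
In-link 3: hub score = 12
In-link 4: hub score = 1
In-link 5: hub score = 7
In-link 6: hub score = 5
In-link 7: hub score = 13
In-link 8: hub score = 6
Authority = 6 + 10 + 12 + 1 + 7 + 5 + 13 + 6 = 60

60


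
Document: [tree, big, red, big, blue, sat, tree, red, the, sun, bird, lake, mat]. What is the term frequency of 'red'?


Document has 13 words
Scanning for 'red':
Found at positions: [2, 7]
Count = 2

2


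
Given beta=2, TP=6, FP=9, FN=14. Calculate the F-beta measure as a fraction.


P = TP/(TP+FP) = 6/15 = 2/5
R = TP/(TP+FN) = 6/20 = 3/10
beta^2 = 2^2 = 4
(1 + beta^2) = 5
Numerator = (1+beta^2)*P*R = 3/5
Denominator = beta^2*P + R = 8/5 + 3/10 = 19/10
F_beta = 6/19

6/19


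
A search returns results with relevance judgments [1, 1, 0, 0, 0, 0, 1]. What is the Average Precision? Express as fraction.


Computing P@k for each relevant position:
Position 1: relevant, P@1 = 1/1 = 1
Position 2: relevant, P@2 = 2/2 = 1
Position 3: not relevant
Position 4: not relevant
Position 5: not relevant
Position 6: not relevant
Position 7: relevant, P@7 = 3/7 = 3/7
Sum of P@k = 1 + 1 + 3/7 = 17/7
AP = 17/7 / 3 = 17/21

17/21


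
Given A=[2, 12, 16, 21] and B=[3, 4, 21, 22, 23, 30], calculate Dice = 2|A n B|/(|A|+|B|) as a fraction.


A intersect B = [21]
|A intersect B| = 1
|A| = 4, |B| = 6
Dice = 2*1 / (4+6)
= 2 / 10 = 1/5

1/5


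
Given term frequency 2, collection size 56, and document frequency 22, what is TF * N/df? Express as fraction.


TF * (N/df)
= 2 * (56/22)
= 2 * 28/11
= 56/11

56/11


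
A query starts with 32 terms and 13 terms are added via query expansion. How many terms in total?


Original terms: 32
Expansion terms: 13
Total = 32 + 13 = 45

45


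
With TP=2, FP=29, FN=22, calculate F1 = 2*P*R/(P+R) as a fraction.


F1 = 2 * P * R / (P + R)
P = TP/(TP+FP) = 2/31 = 2/31
R = TP/(TP+FN) = 2/24 = 1/12
2 * P * R = 2 * 2/31 * 1/12 = 1/93
P + R = 2/31 + 1/12 = 55/372
F1 = 1/93 / 55/372 = 4/55

4/55


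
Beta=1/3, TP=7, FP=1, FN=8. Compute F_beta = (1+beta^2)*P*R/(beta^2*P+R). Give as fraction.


P = TP/(TP+FP) = 7/8 = 7/8
R = TP/(TP+FN) = 7/15 = 7/15
beta^2 = 1/3^2 = 1/9
(1 + beta^2) = 10/9
Numerator = (1+beta^2)*P*R = 49/108
Denominator = beta^2*P + R = 7/72 + 7/15 = 203/360
F_beta = 70/87

70/87


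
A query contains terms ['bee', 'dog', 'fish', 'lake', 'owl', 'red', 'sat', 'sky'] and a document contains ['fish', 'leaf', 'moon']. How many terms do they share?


Query terms: ['bee', 'dog', 'fish', 'lake', 'owl', 'red', 'sat', 'sky']
Document terms: ['fish', 'leaf', 'moon']
Common terms: ['fish']
Overlap count = 1

1


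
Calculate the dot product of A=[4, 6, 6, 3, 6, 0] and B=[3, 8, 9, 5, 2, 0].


Dot product = sum of element-wise products
A[0]*B[0] = 4*3 = 12
A[1]*B[1] = 6*8 = 48
A[2]*B[2] = 6*9 = 54
A[3]*B[3] = 3*5 = 15
A[4]*B[4] = 6*2 = 12
A[5]*B[5] = 0*0 = 0
Sum = 12 + 48 + 54 + 15 + 12 + 0 = 141

141


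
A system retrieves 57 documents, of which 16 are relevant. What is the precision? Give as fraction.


Precision = relevant_retrieved / total_retrieved
= 16 / 57
= 16 / (16 + 41)
= 16/57

16/57


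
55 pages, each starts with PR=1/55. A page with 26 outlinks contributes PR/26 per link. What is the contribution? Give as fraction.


Initial PR = 1/55 = 1/55
Outlinks = 26
Contribution per link = PR / outlinks
= 1/55 / 26
= 1/1430

1/1430


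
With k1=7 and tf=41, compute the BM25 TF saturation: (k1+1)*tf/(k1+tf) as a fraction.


BM25 TF component = (k1+1)*tf / (k1+tf)
k1 = 7, tf = 41
Numerator = (7+1)*41 = 328
Denominator = 7 + 41 = 48
= 328/48 = 41/6

41/6


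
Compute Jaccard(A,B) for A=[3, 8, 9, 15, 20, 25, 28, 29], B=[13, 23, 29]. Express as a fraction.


A intersect B = [29]
|A intersect B| = 1
A union B = [3, 8, 9, 13, 15, 20, 23, 25, 28, 29]
|A union B| = 10
Jaccard = 1/10 = 1/10

1/10


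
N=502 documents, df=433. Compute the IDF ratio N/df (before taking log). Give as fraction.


IDF ratio = N / df
= 502 / 433
= 502/433

502/433


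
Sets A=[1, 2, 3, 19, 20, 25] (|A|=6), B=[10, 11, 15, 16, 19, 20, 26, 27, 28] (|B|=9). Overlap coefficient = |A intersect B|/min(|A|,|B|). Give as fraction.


A intersect B = [19, 20]
|A intersect B| = 2
min(|A|, |B|) = min(6, 9) = 6
Overlap = 2 / 6 = 1/3

1/3


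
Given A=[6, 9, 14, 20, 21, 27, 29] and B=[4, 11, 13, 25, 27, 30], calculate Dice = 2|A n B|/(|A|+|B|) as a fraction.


A intersect B = [27]
|A intersect B| = 1
|A| = 7, |B| = 6
Dice = 2*1 / (7+6)
= 2 / 13 = 2/13

2/13


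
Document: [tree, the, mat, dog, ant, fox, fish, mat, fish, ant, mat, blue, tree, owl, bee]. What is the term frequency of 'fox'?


Document has 15 words
Scanning for 'fox':
Found at positions: [5]
Count = 1

1


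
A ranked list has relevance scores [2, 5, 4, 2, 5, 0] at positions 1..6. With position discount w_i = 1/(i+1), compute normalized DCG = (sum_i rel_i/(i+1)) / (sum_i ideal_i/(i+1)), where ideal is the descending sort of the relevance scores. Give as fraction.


Position discount weights w_i = 1/(i+1) for i=1..6:
Weights = [1/2, 1/3, 1/4, 1/5, 1/6, 1/7]
Actual relevance: [2, 5, 4, 2, 5, 0]
DCG = 2/2 + 5/3 + 4/4 + 2/5 + 5/6 + 0/7 = 49/10
Ideal relevance (sorted desc): [5, 5, 4, 2, 2, 0]
Ideal DCG = 5/2 + 5/3 + 4/4 + 2/5 + 2/6 + 0/7 = 59/10
nDCG = DCG / ideal_DCG = 49/10 / 59/10 = 49/59

49/59


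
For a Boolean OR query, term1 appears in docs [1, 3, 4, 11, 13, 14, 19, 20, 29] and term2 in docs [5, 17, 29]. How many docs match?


Boolean OR: find union of posting lists
term1 docs: [1, 3, 4, 11, 13, 14, 19, 20, 29]
term2 docs: [5, 17, 29]
Union: [1, 3, 4, 5, 11, 13, 14, 17, 19, 20, 29]
|union| = 11

11


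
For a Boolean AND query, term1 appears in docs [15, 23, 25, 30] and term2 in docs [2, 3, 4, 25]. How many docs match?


Boolean AND: find intersection of posting lists
term1 docs: [15, 23, 25, 30]
term2 docs: [2, 3, 4, 25]
Intersection: [25]
|intersection| = 1

1


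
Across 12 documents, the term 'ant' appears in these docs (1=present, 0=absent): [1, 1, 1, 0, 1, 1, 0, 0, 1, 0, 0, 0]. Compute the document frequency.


Checking each document for 'ant':
Doc 1: present
Doc 2: present
Doc 3: present
Doc 4: absent
Doc 5: present
Doc 6: present
Doc 7: absent
Doc 8: absent
Doc 9: present
Doc 10: absent
Doc 11: absent
Doc 12: absent
df = sum of presences = 1 + 1 + 1 + 0 + 1 + 1 + 0 + 0 + 1 + 0 + 0 + 0 = 6

6


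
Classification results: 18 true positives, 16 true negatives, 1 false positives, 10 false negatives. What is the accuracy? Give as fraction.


Accuracy = (TP + TN) / (TP + TN + FP + FN)
TP + TN = 18 + 16 = 34
Total = 18 + 16 + 1 + 10 = 45
Accuracy = 34 / 45 = 34/45

34/45


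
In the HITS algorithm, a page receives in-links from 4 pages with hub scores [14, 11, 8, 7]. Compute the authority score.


Authority = sum of hub scores of in-linkers
In-link 1: hub score = 14
In-link 2: hub score = 11
In-link 3: hub score = 8
In-link 4: hub score = 7
Authority = 14 + 11 + 8 + 7 = 40

40


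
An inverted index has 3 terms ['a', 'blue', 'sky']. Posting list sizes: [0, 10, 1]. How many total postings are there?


Summing posting list sizes:
'a': 0 postings
'blue': 10 postings
'sky': 1 postings
Total = 0 + 10 + 1 = 11

11


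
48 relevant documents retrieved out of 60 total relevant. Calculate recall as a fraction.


Recall = retrieved_relevant / total_relevant
= 48 / 60
= 48 / (48 + 12)
= 4/5

4/5


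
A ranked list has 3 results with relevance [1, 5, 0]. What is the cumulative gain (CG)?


Cumulative Gain = sum of relevance scores
Position 1: rel=1, running sum=1
Position 2: rel=5, running sum=6
Position 3: rel=0, running sum=6
CG = 6

6


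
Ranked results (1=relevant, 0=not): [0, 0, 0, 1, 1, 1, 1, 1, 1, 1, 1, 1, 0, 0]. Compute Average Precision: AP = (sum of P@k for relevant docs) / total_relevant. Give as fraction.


Computing P@k for each relevant position:
Position 1: not relevant
Position 2: not relevant
Position 3: not relevant
Position 4: relevant, P@4 = 1/4 = 1/4
Position 5: relevant, P@5 = 2/5 = 2/5
Position 6: relevant, P@6 = 3/6 = 1/2
Position 7: relevant, P@7 = 4/7 = 4/7
Position 8: relevant, P@8 = 5/8 = 5/8
Position 9: relevant, P@9 = 6/9 = 2/3
Position 10: relevant, P@10 = 7/10 = 7/10
Position 11: relevant, P@11 = 8/11 = 8/11
Position 12: relevant, P@12 = 9/12 = 3/4
Position 13: not relevant
Position 14: not relevant
Sum of P@k = 1/4 + 2/5 + 1/2 + 4/7 + 5/8 + 2/3 + 7/10 + 8/11 + 3/4 = 47959/9240
AP = 47959/9240 / 9 = 47959/83160

47959/83160


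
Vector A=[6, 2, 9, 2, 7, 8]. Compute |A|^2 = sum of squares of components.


|A|^2 = sum of squared components
A[0]^2 = 6^2 = 36
A[1]^2 = 2^2 = 4
A[2]^2 = 9^2 = 81
A[3]^2 = 2^2 = 4
A[4]^2 = 7^2 = 49
A[5]^2 = 8^2 = 64
Sum = 36 + 4 + 81 + 4 + 49 + 64 = 238

238


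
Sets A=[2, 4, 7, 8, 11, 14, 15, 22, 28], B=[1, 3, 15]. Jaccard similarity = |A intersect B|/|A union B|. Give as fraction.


A intersect B = [15]
|A intersect B| = 1
A union B = [1, 2, 3, 4, 7, 8, 11, 14, 15, 22, 28]
|A union B| = 11
Jaccard = 1/11 = 1/11

1/11


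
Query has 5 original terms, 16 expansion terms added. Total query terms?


Original terms: 5
Expansion terms: 16
Total = 5 + 16 = 21

21


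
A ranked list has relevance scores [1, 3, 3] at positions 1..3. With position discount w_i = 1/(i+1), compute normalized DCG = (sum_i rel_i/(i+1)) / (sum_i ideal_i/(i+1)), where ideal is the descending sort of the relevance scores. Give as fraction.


Position discount weights w_i = 1/(i+1) for i=1..3:
Weights = [1/2, 1/3, 1/4]
Actual relevance: [1, 3, 3]
DCG = 1/2 + 3/3 + 3/4 = 9/4
Ideal relevance (sorted desc): [3, 3, 1]
Ideal DCG = 3/2 + 3/3 + 1/4 = 11/4
nDCG = DCG / ideal_DCG = 9/4 / 11/4 = 9/11

9/11


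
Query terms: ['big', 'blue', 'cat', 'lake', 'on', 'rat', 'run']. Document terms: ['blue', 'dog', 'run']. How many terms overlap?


Query terms: ['big', 'blue', 'cat', 'lake', 'on', 'rat', 'run']
Document terms: ['blue', 'dog', 'run']
Common terms: ['blue', 'run']
Overlap count = 2

2


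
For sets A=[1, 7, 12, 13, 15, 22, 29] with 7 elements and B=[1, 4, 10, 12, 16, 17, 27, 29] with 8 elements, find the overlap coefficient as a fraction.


A intersect B = [1, 12, 29]
|A intersect B| = 3
min(|A|, |B|) = min(7, 8) = 7
Overlap = 3 / 7 = 3/7

3/7


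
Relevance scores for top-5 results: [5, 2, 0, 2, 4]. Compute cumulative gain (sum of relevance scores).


Cumulative Gain = sum of relevance scores
Position 1: rel=5, running sum=5
Position 2: rel=2, running sum=7
Position 3: rel=0, running sum=7
Position 4: rel=2, running sum=9
Position 5: rel=4, running sum=13
CG = 13

13


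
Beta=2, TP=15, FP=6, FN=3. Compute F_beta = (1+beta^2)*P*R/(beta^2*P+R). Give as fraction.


P = TP/(TP+FP) = 15/21 = 5/7
R = TP/(TP+FN) = 15/18 = 5/6
beta^2 = 2^2 = 4
(1 + beta^2) = 5
Numerator = (1+beta^2)*P*R = 125/42
Denominator = beta^2*P + R = 20/7 + 5/6 = 155/42
F_beta = 25/31

25/31


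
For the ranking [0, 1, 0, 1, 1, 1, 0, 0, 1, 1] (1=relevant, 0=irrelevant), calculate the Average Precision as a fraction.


Computing P@k for each relevant position:
Position 1: not relevant
Position 2: relevant, P@2 = 1/2 = 1/2
Position 3: not relevant
Position 4: relevant, P@4 = 2/4 = 1/2
Position 5: relevant, P@5 = 3/5 = 3/5
Position 6: relevant, P@6 = 4/6 = 2/3
Position 7: not relevant
Position 8: not relevant
Position 9: relevant, P@9 = 5/9 = 5/9
Position 10: relevant, P@10 = 6/10 = 3/5
Sum of P@k = 1/2 + 1/2 + 3/5 + 2/3 + 5/9 + 3/5 = 154/45
AP = 154/45 / 6 = 77/135

77/135


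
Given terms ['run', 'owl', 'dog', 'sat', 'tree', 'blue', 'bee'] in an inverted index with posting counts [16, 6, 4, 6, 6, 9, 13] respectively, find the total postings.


Summing posting list sizes:
'run': 16 postings
'owl': 6 postings
'dog': 4 postings
'sat': 6 postings
'tree': 6 postings
'blue': 9 postings
'bee': 13 postings
Total = 16 + 6 + 4 + 6 + 6 + 9 + 13 = 60

60


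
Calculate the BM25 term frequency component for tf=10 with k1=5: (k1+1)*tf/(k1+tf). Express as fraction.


BM25 TF component = (k1+1)*tf / (k1+tf)
k1 = 5, tf = 10
Numerator = (5+1)*10 = 60
Denominator = 5 + 10 = 15
= 60/15 = 4

4


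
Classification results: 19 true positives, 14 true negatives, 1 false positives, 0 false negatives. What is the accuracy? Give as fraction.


Accuracy = (TP + TN) / (TP + TN + FP + FN)
TP + TN = 19 + 14 = 33
Total = 19 + 14 + 1 + 0 = 34
Accuracy = 33 / 34 = 33/34

33/34


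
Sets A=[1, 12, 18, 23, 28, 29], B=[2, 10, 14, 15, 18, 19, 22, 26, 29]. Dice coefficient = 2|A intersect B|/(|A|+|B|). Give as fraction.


A intersect B = [18, 29]
|A intersect B| = 2
|A| = 6, |B| = 9
Dice = 2*2 / (6+9)
= 4 / 15 = 4/15

4/15


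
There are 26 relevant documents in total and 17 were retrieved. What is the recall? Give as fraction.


Recall = retrieved_relevant / total_relevant
= 17 / 26
= 17 / (17 + 9)
= 17/26

17/26


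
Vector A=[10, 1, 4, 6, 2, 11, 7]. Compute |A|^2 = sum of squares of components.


|A|^2 = sum of squared components
A[0]^2 = 10^2 = 100
A[1]^2 = 1^2 = 1
A[2]^2 = 4^2 = 16
A[3]^2 = 6^2 = 36
A[4]^2 = 2^2 = 4
A[5]^2 = 11^2 = 121
A[6]^2 = 7^2 = 49
Sum = 100 + 1 + 16 + 36 + 4 + 121 + 49 = 327

327


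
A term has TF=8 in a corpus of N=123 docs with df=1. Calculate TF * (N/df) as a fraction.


TF * (N/df)
= 8 * (123/1)
= 8 * 123
= 984

984


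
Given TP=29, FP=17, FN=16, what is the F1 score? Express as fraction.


F1 = 2 * P * R / (P + R)
P = TP/(TP+FP) = 29/46 = 29/46
R = TP/(TP+FN) = 29/45 = 29/45
2 * P * R = 2 * 29/46 * 29/45 = 841/1035
P + R = 29/46 + 29/45 = 2639/2070
F1 = 841/1035 / 2639/2070 = 58/91

58/91


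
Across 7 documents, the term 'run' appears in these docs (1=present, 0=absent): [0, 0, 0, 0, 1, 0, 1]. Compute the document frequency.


Checking each document for 'run':
Doc 1: absent
Doc 2: absent
Doc 3: absent
Doc 4: absent
Doc 5: present
Doc 6: absent
Doc 7: present
df = sum of presences = 0 + 0 + 0 + 0 + 1 + 0 + 1 = 2

2


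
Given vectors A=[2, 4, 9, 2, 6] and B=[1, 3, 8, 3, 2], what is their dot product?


Dot product = sum of element-wise products
A[0]*B[0] = 2*1 = 2
A[1]*B[1] = 4*3 = 12
A[2]*B[2] = 9*8 = 72
A[3]*B[3] = 2*3 = 6
A[4]*B[4] = 6*2 = 12
Sum = 2 + 12 + 72 + 6 + 12 = 104

104


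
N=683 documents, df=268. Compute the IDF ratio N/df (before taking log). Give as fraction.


IDF ratio = N / df
= 683 / 268
= 683/268

683/268


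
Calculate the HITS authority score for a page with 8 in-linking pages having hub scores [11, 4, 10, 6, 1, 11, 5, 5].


Authority = sum of hub scores of in-linkers
In-link 1: hub score = 11
In-link 2: hub score = 4
In-link 3: hub score = 10
In-link 4: hub score = 6
In-link 5: hub score = 1
In-link 6: hub score = 11
In-link 7: hub score = 5
In-link 8: hub score = 5
Authority = 11 + 4 + 10 + 6 + 1 + 11 + 5 + 5 = 53

53


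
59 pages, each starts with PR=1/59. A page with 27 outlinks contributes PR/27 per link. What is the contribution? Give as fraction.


Initial PR = 1/59 = 1/59
Outlinks = 27
Contribution per link = PR / outlinks
= 1/59 / 27
= 1/1593

1/1593


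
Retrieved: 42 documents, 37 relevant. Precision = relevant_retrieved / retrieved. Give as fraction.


Precision = relevant_retrieved / total_retrieved
= 37 / 42
= 37 / (37 + 5)
= 37/42

37/42


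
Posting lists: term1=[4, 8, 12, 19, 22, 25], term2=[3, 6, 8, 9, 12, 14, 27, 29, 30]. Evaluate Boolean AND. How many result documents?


Boolean AND: find intersection of posting lists
term1 docs: [4, 8, 12, 19, 22, 25]
term2 docs: [3, 6, 8, 9, 12, 14, 27, 29, 30]
Intersection: [8, 12]
|intersection| = 2

2


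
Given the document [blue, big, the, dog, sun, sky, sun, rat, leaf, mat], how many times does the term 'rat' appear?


Document has 10 words
Scanning for 'rat':
Found at positions: [7]
Count = 1

1


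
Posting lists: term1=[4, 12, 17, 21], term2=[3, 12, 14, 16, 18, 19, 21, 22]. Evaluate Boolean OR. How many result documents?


Boolean OR: find union of posting lists
term1 docs: [4, 12, 17, 21]
term2 docs: [3, 12, 14, 16, 18, 19, 21, 22]
Union: [3, 4, 12, 14, 16, 17, 18, 19, 21, 22]
|union| = 10

10


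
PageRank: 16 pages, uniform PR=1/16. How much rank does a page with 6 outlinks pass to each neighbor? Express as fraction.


Initial PR = 1/16 = 1/16
Outlinks = 6
Contribution per link = PR / outlinks
= 1/16 / 6
= 1/96

1/96


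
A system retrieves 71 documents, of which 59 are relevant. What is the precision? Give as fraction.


Precision = relevant_retrieved / total_retrieved
= 59 / 71
= 59 / (59 + 12)
= 59/71

59/71


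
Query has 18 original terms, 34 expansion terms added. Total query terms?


Original terms: 18
Expansion terms: 34
Total = 18 + 34 = 52

52


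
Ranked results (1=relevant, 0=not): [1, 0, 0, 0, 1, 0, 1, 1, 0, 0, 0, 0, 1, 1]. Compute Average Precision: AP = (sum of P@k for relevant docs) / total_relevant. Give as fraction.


Computing P@k for each relevant position:
Position 1: relevant, P@1 = 1/1 = 1
Position 2: not relevant
Position 3: not relevant
Position 4: not relevant
Position 5: relevant, P@5 = 2/5 = 2/5
Position 6: not relevant
Position 7: relevant, P@7 = 3/7 = 3/7
Position 8: relevant, P@8 = 4/8 = 1/2
Position 9: not relevant
Position 10: not relevant
Position 11: not relevant
Position 12: not relevant
Position 13: relevant, P@13 = 5/13 = 5/13
Position 14: relevant, P@14 = 6/14 = 3/7
Sum of P@k = 1 + 2/5 + 3/7 + 1/2 + 5/13 + 3/7 = 2859/910
AP = 2859/910 / 6 = 953/1820

953/1820


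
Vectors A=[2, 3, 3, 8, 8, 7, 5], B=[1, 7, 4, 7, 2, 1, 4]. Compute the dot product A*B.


Dot product = sum of element-wise products
A[0]*B[0] = 2*1 = 2
A[1]*B[1] = 3*7 = 21
A[2]*B[2] = 3*4 = 12
A[3]*B[3] = 8*7 = 56
A[4]*B[4] = 8*2 = 16
A[5]*B[5] = 7*1 = 7
A[6]*B[6] = 5*4 = 20
Sum = 2 + 21 + 12 + 56 + 16 + 7 + 20 = 134

134


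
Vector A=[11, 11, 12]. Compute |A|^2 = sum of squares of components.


|A|^2 = sum of squared components
A[0]^2 = 11^2 = 121
A[1]^2 = 11^2 = 121
A[2]^2 = 12^2 = 144
Sum = 121 + 121 + 144 = 386

386


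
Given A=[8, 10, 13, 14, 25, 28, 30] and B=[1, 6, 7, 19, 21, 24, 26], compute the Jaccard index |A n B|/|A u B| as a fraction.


A intersect B = []
|A intersect B| = 0
A union B = [1, 6, 7, 8, 10, 13, 14, 19, 21, 24, 25, 26, 28, 30]
|A union B| = 14
Jaccard = 0/14 = 0

0


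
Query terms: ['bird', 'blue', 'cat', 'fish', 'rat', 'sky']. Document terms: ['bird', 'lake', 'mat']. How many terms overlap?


Query terms: ['bird', 'blue', 'cat', 'fish', 'rat', 'sky']
Document terms: ['bird', 'lake', 'mat']
Common terms: ['bird']
Overlap count = 1

1


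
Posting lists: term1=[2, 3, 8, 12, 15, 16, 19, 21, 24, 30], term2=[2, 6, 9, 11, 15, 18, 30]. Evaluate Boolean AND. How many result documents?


Boolean AND: find intersection of posting lists
term1 docs: [2, 3, 8, 12, 15, 16, 19, 21, 24, 30]
term2 docs: [2, 6, 9, 11, 15, 18, 30]
Intersection: [2, 15, 30]
|intersection| = 3

3


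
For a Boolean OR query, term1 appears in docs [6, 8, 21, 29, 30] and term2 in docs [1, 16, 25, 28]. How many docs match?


Boolean OR: find union of posting lists
term1 docs: [6, 8, 21, 29, 30]
term2 docs: [1, 16, 25, 28]
Union: [1, 6, 8, 16, 21, 25, 28, 29, 30]
|union| = 9

9


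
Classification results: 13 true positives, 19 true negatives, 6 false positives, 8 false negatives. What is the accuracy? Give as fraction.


Accuracy = (TP + TN) / (TP + TN + FP + FN)
TP + TN = 13 + 19 = 32
Total = 13 + 19 + 6 + 8 = 46
Accuracy = 32 / 46 = 16/23

16/23


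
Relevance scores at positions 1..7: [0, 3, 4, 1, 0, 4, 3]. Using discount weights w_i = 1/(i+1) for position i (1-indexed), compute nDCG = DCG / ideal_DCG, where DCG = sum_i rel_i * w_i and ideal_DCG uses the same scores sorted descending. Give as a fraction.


Position discount weights w_i = 1/(i+1) for i=1..7:
Weights = [1/2, 1/3, 1/4, 1/5, 1/6, 1/7, 1/8]
Actual relevance: [0, 3, 4, 1, 0, 4, 3]
DCG = 0/2 + 3/3 + 4/4 + 1/5 + 0/6 + 4/7 + 3/8 = 881/280
Ideal relevance (sorted desc): [4, 4, 3, 3, 1, 0, 0]
Ideal DCG = 4/2 + 4/3 + 3/4 + 3/5 + 1/6 + 0/7 + 0/8 = 97/20
nDCG = DCG / ideal_DCG = 881/280 / 97/20 = 881/1358

881/1358


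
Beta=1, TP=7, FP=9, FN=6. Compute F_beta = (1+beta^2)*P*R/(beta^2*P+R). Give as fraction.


P = TP/(TP+FP) = 7/16 = 7/16
R = TP/(TP+FN) = 7/13 = 7/13
beta^2 = 1^2 = 1
(1 + beta^2) = 2
Numerator = (1+beta^2)*P*R = 49/104
Denominator = beta^2*P + R = 7/16 + 7/13 = 203/208
F_beta = 14/29

14/29


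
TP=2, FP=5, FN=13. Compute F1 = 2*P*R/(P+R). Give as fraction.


F1 = 2 * P * R / (P + R)
P = TP/(TP+FP) = 2/7 = 2/7
R = TP/(TP+FN) = 2/15 = 2/15
2 * P * R = 2 * 2/7 * 2/15 = 8/105
P + R = 2/7 + 2/15 = 44/105
F1 = 8/105 / 44/105 = 2/11

2/11


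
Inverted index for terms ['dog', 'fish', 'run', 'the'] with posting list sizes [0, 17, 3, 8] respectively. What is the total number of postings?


Summing posting list sizes:
'dog': 0 postings
'fish': 17 postings
'run': 3 postings
'the': 8 postings
Total = 0 + 17 + 3 + 8 = 28

28


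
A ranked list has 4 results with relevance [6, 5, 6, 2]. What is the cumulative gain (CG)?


Cumulative Gain = sum of relevance scores
Position 1: rel=6, running sum=6
Position 2: rel=5, running sum=11
Position 3: rel=6, running sum=17
Position 4: rel=2, running sum=19
CG = 19

19


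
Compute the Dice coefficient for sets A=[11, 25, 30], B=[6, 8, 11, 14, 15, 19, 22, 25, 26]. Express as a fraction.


A intersect B = [11, 25]
|A intersect B| = 2
|A| = 3, |B| = 9
Dice = 2*2 / (3+9)
= 4 / 12 = 1/3

1/3


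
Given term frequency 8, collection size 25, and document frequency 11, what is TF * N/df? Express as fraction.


TF * (N/df)
= 8 * (25/11)
= 8 * 25/11
= 200/11

200/11


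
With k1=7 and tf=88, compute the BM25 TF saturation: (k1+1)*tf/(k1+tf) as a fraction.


BM25 TF component = (k1+1)*tf / (k1+tf)
k1 = 7, tf = 88
Numerator = (7+1)*88 = 704
Denominator = 7 + 88 = 95
= 704/95 = 704/95

704/95


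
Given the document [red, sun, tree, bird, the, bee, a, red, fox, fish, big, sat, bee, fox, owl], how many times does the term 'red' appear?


Document has 15 words
Scanning for 'red':
Found at positions: [0, 7]
Count = 2

2


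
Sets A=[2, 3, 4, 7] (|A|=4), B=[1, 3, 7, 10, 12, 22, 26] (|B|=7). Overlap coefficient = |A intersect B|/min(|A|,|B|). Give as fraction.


A intersect B = [3, 7]
|A intersect B| = 2
min(|A|, |B|) = min(4, 7) = 4
Overlap = 2 / 4 = 1/2

1/2


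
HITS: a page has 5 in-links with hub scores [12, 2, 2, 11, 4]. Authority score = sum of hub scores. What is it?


Authority = sum of hub scores of in-linkers
In-link 1: hub score = 12
In-link 2: hub score = 2
In-link 3: hub score = 2
In-link 4: hub score = 11
In-link 5: hub score = 4
Authority = 12 + 2 + 2 + 11 + 4 = 31

31


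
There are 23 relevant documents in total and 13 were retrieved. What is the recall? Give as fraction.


Recall = retrieved_relevant / total_relevant
= 13 / 23
= 13 / (13 + 10)
= 13/23

13/23


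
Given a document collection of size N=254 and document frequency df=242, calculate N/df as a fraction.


IDF ratio = N / df
= 254 / 242
= 127/121

127/121


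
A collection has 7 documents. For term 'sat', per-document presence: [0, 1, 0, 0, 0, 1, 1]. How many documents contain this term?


Checking each document for 'sat':
Doc 1: absent
Doc 2: present
Doc 3: absent
Doc 4: absent
Doc 5: absent
Doc 6: present
Doc 7: present
df = sum of presences = 0 + 1 + 0 + 0 + 0 + 1 + 1 = 3

3


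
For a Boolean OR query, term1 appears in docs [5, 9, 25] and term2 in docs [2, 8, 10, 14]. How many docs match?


Boolean OR: find union of posting lists
term1 docs: [5, 9, 25]
term2 docs: [2, 8, 10, 14]
Union: [2, 5, 8, 9, 10, 14, 25]
|union| = 7

7


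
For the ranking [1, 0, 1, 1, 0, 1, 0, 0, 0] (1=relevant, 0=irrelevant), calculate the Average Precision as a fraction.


Computing P@k for each relevant position:
Position 1: relevant, P@1 = 1/1 = 1
Position 2: not relevant
Position 3: relevant, P@3 = 2/3 = 2/3
Position 4: relevant, P@4 = 3/4 = 3/4
Position 5: not relevant
Position 6: relevant, P@6 = 4/6 = 2/3
Position 7: not relevant
Position 8: not relevant
Position 9: not relevant
Sum of P@k = 1 + 2/3 + 3/4 + 2/3 = 37/12
AP = 37/12 / 4 = 37/48

37/48


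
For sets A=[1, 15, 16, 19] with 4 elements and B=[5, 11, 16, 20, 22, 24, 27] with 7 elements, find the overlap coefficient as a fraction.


A intersect B = [16]
|A intersect B| = 1
min(|A|, |B|) = min(4, 7) = 4
Overlap = 1 / 4 = 1/4

1/4


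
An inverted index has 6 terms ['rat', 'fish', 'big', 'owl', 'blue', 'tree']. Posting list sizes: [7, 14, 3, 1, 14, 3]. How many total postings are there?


Summing posting list sizes:
'rat': 7 postings
'fish': 14 postings
'big': 3 postings
'owl': 1 postings
'blue': 14 postings
'tree': 3 postings
Total = 7 + 14 + 3 + 1 + 14 + 3 = 42

42


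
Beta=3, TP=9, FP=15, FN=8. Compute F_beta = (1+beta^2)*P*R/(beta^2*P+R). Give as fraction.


P = TP/(TP+FP) = 9/24 = 3/8
R = TP/(TP+FN) = 9/17 = 9/17
beta^2 = 3^2 = 9
(1 + beta^2) = 10
Numerator = (1+beta^2)*P*R = 135/68
Denominator = beta^2*P + R = 27/8 + 9/17 = 531/136
F_beta = 30/59

30/59


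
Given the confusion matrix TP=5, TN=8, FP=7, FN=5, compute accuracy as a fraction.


Accuracy = (TP + TN) / (TP + TN + FP + FN)
TP + TN = 5 + 8 = 13
Total = 5 + 8 + 7 + 5 = 25
Accuracy = 13 / 25 = 13/25

13/25


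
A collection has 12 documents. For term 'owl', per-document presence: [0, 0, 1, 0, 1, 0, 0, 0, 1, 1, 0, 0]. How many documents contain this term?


Checking each document for 'owl':
Doc 1: absent
Doc 2: absent
Doc 3: present
Doc 4: absent
Doc 5: present
Doc 6: absent
Doc 7: absent
Doc 8: absent
Doc 9: present
Doc 10: present
Doc 11: absent
Doc 12: absent
df = sum of presences = 0 + 0 + 1 + 0 + 1 + 0 + 0 + 0 + 1 + 1 + 0 + 0 = 4

4


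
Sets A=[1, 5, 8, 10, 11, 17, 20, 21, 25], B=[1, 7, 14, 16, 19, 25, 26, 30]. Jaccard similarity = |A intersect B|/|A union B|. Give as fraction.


A intersect B = [1, 25]
|A intersect B| = 2
A union B = [1, 5, 7, 8, 10, 11, 14, 16, 17, 19, 20, 21, 25, 26, 30]
|A union B| = 15
Jaccard = 2/15 = 2/15

2/15


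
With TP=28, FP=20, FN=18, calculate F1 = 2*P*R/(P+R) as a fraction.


F1 = 2 * P * R / (P + R)
P = TP/(TP+FP) = 28/48 = 7/12
R = TP/(TP+FN) = 28/46 = 14/23
2 * P * R = 2 * 7/12 * 14/23 = 49/69
P + R = 7/12 + 14/23 = 329/276
F1 = 49/69 / 329/276 = 28/47

28/47


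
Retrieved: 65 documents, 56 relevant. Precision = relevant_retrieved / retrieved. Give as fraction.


Precision = relevant_retrieved / total_retrieved
= 56 / 65
= 56 / (56 + 9)
= 56/65

56/65


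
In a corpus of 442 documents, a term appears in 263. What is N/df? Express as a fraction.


IDF ratio = N / df
= 442 / 263
= 442/263

442/263


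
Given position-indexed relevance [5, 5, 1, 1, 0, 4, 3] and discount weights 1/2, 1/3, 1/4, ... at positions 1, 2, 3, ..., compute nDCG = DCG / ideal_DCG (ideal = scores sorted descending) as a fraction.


Position discount weights w_i = 1/(i+1) for i=1..7:
Weights = [1/2, 1/3, 1/4, 1/5, 1/6, 1/7, 1/8]
Actual relevance: [5, 5, 1, 1, 0, 4, 3]
DCG = 5/2 + 5/3 + 1/4 + 1/5 + 0/6 + 4/7 + 3/8 = 4673/840
Ideal relevance (sorted desc): [5, 5, 4, 3, 1, 1, 0]
Ideal DCG = 5/2 + 5/3 + 4/4 + 3/5 + 1/6 + 1/7 + 0/8 = 638/105
nDCG = DCG / ideal_DCG = 4673/840 / 638/105 = 4673/5104

4673/5104


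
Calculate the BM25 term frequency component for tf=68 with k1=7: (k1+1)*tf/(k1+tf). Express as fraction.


BM25 TF component = (k1+1)*tf / (k1+tf)
k1 = 7, tf = 68
Numerator = (7+1)*68 = 544
Denominator = 7 + 68 = 75
= 544/75 = 544/75

544/75


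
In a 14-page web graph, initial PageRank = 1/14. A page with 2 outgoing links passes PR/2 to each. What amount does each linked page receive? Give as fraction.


Initial PR = 1/14 = 1/14
Outlinks = 2
Contribution per link = PR / outlinks
= 1/14 / 2
= 1/28

1/28


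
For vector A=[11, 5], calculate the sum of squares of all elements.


|A|^2 = sum of squared components
A[0]^2 = 11^2 = 121
A[1]^2 = 5^2 = 25
Sum = 121 + 25 = 146

146


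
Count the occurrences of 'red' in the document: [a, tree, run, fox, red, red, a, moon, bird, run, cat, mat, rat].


Document has 13 words
Scanning for 'red':
Found at positions: [4, 5]
Count = 2

2


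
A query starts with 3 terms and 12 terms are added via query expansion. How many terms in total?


Original terms: 3
Expansion terms: 12
Total = 3 + 12 = 15

15


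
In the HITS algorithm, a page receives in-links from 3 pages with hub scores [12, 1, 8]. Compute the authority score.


Authority = sum of hub scores of in-linkers
In-link 1: hub score = 12
In-link 2: hub score = 1
In-link 3: hub score = 8
Authority = 12 + 1 + 8 = 21

21
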